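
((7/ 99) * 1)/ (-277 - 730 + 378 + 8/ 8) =-7/ 62172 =-0.00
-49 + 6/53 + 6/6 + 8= -2114/53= -39.89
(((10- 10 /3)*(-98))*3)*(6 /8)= -1470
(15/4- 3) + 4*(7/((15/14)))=26.88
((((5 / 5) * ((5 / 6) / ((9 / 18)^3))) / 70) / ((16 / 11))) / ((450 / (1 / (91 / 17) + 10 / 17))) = 0.00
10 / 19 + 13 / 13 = 29 / 19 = 1.53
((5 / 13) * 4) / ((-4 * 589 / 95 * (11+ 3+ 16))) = -5 / 2418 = -0.00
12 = 12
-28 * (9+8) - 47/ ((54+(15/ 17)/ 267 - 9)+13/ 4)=-476.97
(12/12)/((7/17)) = 17/7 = 2.43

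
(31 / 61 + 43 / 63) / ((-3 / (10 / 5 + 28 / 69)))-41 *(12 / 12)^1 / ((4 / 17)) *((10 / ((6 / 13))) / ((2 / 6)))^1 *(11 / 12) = -132159454141 / 12728016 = -10383.35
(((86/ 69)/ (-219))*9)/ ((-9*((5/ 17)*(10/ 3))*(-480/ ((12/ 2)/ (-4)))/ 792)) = 24123/ 1679000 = 0.01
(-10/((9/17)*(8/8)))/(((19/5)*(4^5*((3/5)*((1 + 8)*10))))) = -425/4727808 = -0.00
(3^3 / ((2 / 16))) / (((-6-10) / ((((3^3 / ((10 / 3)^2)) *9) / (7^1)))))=-59049 / 1400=-42.18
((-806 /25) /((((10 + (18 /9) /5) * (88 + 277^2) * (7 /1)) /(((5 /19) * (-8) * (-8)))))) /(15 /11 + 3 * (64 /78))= -10912 /429885659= -0.00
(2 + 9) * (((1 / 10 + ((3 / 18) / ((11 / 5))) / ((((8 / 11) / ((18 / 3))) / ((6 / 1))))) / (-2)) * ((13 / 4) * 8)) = -11011 / 20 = -550.55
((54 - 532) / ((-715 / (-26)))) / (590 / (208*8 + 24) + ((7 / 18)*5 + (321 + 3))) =-7261776 / 136319095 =-0.05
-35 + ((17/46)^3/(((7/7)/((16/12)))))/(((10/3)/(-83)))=-8924679/243340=-36.68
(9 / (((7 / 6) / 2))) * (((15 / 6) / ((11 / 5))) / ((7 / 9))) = 12150 / 539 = 22.54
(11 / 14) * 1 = 11 / 14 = 0.79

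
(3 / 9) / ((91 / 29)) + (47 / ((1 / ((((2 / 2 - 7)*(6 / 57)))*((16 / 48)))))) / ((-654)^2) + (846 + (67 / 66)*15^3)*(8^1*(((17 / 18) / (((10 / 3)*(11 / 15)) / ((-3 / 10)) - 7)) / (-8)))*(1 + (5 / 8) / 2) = 18615712922805533 / 53233677072576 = 349.70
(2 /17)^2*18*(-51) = -216 /17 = -12.71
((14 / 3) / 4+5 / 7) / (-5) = -79 / 210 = -0.38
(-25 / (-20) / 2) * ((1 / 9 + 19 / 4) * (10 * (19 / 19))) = 4375 / 144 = 30.38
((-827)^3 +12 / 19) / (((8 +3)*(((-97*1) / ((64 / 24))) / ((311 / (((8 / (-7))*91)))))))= -3342185249515 / 790647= -4227152.26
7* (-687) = -4809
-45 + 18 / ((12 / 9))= -63 / 2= -31.50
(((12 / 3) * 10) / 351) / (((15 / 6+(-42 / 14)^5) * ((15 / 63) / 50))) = -5600 / 56277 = -0.10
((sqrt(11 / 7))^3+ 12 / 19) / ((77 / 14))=24 / 209+ 2 * sqrt(77) / 49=0.47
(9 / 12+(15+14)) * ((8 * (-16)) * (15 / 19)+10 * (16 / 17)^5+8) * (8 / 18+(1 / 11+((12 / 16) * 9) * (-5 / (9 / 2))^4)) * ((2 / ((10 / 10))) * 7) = -148919441319572 / 385616457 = -386185.39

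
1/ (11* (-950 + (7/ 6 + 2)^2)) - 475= -176808811/ 372229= -475.00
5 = 5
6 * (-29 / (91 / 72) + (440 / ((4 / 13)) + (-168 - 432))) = 440652 / 91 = 4842.33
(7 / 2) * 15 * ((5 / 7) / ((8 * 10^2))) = 0.05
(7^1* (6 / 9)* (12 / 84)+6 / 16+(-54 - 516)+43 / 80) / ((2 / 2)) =-136421 / 240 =-568.42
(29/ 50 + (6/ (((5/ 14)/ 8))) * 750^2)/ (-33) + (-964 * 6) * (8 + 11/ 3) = -3891342029/ 1650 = -2358389.11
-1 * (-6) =6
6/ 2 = 3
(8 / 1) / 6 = 1.33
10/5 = 2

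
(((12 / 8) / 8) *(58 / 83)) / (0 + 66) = 29 / 14608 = 0.00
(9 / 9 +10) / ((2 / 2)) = 11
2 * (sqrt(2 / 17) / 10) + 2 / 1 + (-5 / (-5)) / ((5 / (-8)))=sqrt(34) / 85 + 2 / 5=0.47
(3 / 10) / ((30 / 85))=17 / 20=0.85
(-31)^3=-29791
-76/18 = -4.22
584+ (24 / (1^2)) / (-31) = 18080 / 31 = 583.23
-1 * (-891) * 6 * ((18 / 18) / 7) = 5346 / 7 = 763.71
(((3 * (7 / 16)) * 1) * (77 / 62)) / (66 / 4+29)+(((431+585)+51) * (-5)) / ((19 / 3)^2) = -309517329 / 2327728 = -132.97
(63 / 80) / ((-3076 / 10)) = -63 / 24608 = -0.00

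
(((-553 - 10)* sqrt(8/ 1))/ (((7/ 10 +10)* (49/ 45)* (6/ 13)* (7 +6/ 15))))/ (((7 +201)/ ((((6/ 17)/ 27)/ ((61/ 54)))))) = -633375* sqrt(2)/ 402337334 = -0.00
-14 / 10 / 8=-7 / 40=-0.18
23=23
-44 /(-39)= 44 /39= 1.13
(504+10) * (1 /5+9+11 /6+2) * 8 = 803896 /15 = 53593.07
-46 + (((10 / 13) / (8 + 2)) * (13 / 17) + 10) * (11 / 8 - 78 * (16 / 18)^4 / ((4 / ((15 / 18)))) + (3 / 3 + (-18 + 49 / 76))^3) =-12638802803387 / 286327872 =-44141.01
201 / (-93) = -67 / 31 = -2.16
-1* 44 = -44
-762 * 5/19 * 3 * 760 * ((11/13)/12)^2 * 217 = -83365975/169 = -493289.79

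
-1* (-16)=16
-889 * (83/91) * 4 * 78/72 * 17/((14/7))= -179197/6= -29866.17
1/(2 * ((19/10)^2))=0.14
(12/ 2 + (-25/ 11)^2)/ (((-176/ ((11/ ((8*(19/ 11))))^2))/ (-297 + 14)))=4205663/ 369664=11.38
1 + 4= 5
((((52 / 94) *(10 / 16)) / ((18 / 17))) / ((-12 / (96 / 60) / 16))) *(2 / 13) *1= -136 / 1269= -0.11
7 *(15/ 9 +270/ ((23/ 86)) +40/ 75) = 814471/ 115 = 7082.36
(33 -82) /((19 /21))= -1029 /19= -54.16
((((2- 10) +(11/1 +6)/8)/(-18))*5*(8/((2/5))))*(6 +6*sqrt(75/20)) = 1175/6 +1175*sqrt(15)/12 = 575.06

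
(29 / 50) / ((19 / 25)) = 29 / 38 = 0.76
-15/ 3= -5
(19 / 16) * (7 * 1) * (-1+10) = 1197 / 16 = 74.81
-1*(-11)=11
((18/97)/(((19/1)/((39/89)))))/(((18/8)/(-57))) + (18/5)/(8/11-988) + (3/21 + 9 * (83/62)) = 102394679531/8476958525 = 12.08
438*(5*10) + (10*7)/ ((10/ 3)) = 21921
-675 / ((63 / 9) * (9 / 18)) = -192.86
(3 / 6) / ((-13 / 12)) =-6 / 13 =-0.46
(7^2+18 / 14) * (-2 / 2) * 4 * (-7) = 1408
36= 36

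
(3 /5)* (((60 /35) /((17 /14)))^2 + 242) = 211542 /1445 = 146.40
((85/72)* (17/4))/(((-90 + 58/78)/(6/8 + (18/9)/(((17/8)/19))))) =-1400035/1336704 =-1.05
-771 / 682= -1.13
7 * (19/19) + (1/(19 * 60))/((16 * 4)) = 510721/72960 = 7.00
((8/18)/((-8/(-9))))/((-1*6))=-1/12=-0.08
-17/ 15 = -1.13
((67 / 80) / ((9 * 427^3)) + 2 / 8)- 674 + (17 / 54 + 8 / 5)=-671.84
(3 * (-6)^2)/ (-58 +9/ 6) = -216/ 113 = -1.91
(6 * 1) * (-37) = -222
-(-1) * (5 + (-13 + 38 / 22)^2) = 15981 / 121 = 132.07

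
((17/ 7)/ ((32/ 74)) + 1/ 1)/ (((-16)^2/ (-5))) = -0.13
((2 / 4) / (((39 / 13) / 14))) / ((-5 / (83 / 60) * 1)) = -581 / 900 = -0.65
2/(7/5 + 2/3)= 30/31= 0.97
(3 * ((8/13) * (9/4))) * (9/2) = 243/13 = 18.69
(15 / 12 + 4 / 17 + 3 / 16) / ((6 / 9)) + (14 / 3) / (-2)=287 / 1632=0.18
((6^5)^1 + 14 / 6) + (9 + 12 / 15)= 116822 / 15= 7788.13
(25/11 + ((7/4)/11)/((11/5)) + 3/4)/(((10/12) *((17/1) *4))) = 2247/41140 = 0.05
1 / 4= 0.25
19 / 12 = 1.58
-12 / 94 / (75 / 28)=-56 / 1175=-0.05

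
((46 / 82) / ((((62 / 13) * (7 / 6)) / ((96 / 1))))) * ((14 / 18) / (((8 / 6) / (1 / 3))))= 1.88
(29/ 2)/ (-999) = -29/ 1998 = -0.01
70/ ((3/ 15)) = 350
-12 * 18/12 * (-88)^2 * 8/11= -101376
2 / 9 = 0.22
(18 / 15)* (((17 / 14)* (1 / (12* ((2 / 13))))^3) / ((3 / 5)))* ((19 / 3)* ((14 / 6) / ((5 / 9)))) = 709631 / 69120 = 10.27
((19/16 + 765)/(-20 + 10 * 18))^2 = 150283081/6553600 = 22.93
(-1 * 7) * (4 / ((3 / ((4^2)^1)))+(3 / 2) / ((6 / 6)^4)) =-959 / 6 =-159.83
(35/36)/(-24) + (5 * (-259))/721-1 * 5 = -608405/88992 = -6.84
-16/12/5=-4/15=-0.27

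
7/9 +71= 646/9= 71.78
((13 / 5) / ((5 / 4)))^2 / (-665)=-2704 / 415625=-0.01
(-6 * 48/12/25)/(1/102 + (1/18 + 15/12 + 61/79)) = -1160352/2523175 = -0.46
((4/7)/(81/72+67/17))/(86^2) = 136/8917727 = 0.00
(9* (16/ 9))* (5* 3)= 240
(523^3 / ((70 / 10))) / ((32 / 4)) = 143055667 / 56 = 2554565.48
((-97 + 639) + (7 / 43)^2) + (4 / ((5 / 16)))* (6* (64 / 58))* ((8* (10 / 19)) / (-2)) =370451961 / 1018799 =363.62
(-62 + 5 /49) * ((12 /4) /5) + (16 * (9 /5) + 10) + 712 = 174847 /245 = 713.66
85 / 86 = 0.99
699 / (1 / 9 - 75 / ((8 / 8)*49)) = -308259 / 626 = -492.43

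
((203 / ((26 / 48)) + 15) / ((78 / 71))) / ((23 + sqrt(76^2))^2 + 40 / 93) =11152467 / 308098154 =0.04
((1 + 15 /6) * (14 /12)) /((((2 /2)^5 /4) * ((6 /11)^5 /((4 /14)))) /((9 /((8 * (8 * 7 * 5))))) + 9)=7891499 /37714788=0.21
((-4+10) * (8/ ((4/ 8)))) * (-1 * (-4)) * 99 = 38016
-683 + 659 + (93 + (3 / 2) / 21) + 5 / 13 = 12641 / 182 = 69.46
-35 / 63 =-5 / 9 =-0.56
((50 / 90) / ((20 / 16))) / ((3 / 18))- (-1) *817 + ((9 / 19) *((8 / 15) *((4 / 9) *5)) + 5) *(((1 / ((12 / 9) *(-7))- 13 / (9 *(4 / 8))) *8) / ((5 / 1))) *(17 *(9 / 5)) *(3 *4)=-17894501 / 1995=-8969.67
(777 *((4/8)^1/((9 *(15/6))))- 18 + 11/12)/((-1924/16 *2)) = -11/14430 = -0.00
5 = 5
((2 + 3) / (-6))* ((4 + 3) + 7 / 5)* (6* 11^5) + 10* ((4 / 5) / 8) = -6764141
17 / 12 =1.42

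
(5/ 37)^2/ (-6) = -25/ 8214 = -0.00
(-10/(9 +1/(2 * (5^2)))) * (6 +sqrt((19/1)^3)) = -9500 * sqrt(19)/451- 3000/451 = -98.47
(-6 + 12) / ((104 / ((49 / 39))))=49 / 676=0.07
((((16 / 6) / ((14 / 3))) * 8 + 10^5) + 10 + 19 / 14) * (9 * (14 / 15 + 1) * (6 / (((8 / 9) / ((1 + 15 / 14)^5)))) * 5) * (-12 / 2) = -202391126685141669 / 15059072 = -13439813999.50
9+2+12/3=15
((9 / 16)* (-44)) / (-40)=99 / 160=0.62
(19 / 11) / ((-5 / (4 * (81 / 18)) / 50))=-3420 / 11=-310.91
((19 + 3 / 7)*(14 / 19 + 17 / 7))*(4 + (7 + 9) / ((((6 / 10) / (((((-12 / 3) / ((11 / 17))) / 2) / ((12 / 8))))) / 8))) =-2469107744 / 92169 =-26788.92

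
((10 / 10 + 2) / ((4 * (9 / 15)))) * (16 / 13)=20 / 13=1.54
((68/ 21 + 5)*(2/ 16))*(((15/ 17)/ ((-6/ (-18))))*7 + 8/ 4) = 60377/ 2856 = 21.14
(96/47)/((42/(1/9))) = 0.01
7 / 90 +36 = 3247 / 90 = 36.08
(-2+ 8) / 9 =0.67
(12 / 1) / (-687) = -4 / 229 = -0.02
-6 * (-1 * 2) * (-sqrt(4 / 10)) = -12 * sqrt(10) / 5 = -7.59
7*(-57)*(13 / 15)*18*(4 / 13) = -9576 / 5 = -1915.20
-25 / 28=-0.89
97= 97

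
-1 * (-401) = 401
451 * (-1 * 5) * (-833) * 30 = 56352450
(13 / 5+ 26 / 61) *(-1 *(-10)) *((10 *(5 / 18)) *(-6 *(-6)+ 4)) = 1846000 / 549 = 3362.48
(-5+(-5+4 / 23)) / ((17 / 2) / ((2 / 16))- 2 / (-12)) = -1356 / 9407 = -0.14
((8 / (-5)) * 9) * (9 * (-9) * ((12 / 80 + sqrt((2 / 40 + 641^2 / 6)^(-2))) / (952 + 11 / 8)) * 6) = 29749568544 / 27015445475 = 1.10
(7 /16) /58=7 /928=0.01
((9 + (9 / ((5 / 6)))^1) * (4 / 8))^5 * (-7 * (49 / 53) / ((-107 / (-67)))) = -218547023367519 / 567100000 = -385376.52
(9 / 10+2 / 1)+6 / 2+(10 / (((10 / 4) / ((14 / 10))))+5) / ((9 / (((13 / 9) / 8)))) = 3961 / 648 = 6.11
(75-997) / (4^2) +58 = 3 / 8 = 0.38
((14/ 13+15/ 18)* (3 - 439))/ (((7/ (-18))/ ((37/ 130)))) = 3605502/ 5915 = 609.55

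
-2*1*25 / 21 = -50 / 21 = -2.38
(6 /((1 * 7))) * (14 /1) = 12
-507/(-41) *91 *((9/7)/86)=16.82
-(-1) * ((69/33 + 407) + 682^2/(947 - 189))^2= 18178984197124/17380561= 1045937.71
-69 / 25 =-2.76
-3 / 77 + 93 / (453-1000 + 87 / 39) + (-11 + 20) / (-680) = -41329173 / 185406760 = -0.22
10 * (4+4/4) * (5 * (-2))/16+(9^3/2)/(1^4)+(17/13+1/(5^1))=87037/260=334.76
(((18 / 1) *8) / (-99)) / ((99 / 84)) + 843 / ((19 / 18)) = 5499650 / 6897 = 797.40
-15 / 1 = -15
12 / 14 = 6 / 7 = 0.86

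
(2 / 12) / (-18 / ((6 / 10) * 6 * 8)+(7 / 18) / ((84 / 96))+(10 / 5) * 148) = 12 / 21299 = 0.00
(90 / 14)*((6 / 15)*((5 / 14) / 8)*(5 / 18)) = 25 / 784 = 0.03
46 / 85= 0.54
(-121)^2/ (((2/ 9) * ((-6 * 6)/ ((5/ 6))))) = -73205/ 48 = -1525.10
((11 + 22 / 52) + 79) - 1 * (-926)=26427 / 26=1016.42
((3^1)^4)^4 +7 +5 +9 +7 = 43046749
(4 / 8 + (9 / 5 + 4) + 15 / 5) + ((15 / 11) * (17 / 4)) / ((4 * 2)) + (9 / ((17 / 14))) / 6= 336891 / 29920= 11.26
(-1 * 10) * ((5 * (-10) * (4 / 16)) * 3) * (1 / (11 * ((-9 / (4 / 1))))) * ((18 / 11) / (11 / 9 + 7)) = -3.02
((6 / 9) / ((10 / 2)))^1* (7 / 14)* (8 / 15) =8 / 225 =0.04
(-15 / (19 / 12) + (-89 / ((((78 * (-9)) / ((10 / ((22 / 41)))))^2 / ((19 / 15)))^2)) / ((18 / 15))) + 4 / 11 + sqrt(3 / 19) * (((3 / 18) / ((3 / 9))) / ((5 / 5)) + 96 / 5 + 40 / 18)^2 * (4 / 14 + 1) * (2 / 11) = -33234567049798406311 / 3648098449621825056 + 3892729 * sqrt(57) / 658350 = 35.53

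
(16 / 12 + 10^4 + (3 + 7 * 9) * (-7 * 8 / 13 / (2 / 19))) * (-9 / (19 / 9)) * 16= -122997312 / 247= -497964.83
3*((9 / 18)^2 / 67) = 0.01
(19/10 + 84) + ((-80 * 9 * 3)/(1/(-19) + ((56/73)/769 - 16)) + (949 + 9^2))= 71362916813/57069070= 1250.47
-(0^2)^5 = 0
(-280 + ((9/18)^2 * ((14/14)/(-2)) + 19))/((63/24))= -2089/21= -99.48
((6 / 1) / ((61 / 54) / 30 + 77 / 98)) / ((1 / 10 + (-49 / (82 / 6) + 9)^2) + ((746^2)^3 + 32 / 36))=1470538800 / 34781836279678702190556719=0.00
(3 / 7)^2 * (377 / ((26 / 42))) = 783 / 7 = 111.86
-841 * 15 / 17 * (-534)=6736410 / 17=396259.41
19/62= 0.31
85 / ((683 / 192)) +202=154286 / 683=225.89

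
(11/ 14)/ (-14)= -11/ 196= -0.06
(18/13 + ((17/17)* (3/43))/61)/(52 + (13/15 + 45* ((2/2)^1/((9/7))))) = 708795/44942482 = 0.02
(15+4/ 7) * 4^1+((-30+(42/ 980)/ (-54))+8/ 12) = 41519/ 1260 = 32.95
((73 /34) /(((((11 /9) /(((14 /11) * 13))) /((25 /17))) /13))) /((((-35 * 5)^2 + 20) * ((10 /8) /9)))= 1036308 /7937963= 0.13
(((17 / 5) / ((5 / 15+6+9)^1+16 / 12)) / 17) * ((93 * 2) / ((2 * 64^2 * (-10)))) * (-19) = 0.00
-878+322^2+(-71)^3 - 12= -255117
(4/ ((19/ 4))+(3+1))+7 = 225/ 19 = 11.84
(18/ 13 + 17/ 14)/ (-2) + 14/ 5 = 2731/ 1820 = 1.50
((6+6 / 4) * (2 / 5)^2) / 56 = 3 / 140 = 0.02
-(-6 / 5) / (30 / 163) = 163 / 25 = 6.52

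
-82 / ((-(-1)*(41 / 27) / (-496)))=26784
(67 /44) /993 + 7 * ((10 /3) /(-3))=-1019279 /131076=-7.78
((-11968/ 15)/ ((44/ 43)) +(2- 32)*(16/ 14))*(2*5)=-8140.19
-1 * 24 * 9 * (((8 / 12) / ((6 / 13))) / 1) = -312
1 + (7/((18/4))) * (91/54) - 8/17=13016/4131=3.15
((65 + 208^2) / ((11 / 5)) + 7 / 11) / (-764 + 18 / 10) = -1083260 / 41921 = -25.84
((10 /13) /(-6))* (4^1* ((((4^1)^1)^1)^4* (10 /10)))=-5120 /39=-131.28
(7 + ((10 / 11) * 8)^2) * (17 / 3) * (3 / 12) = 123199 / 1452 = 84.85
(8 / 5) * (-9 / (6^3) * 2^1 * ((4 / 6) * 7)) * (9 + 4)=-364 / 45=-8.09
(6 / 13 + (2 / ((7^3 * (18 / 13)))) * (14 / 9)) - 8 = -388624 / 51597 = -7.53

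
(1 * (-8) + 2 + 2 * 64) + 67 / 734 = 89615 / 734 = 122.09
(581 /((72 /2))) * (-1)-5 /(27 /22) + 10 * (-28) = -32423 /108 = -300.21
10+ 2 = 12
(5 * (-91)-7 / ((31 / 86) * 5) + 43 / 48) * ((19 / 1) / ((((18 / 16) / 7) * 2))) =-453188323 / 16740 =-27072.18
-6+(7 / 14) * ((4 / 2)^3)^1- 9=-11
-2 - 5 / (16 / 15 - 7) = -1.16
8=8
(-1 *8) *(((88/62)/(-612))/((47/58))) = 5104/222921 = 0.02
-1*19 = -19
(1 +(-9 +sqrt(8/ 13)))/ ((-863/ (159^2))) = 202248/ 863 - 50562*sqrt(26)/ 11219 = 211.37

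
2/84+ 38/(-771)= -275/10794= -0.03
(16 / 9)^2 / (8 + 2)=128 / 405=0.32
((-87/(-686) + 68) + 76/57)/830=142949/1708140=0.08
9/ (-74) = -9/ 74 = -0.12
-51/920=-0.06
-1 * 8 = -8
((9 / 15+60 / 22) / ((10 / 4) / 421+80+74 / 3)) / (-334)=-231129 / 2428541555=-0.00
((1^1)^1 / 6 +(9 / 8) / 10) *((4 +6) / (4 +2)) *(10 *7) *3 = 2345 / 24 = 97.71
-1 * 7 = -7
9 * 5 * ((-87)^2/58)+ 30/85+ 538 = 217969/34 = 6410.85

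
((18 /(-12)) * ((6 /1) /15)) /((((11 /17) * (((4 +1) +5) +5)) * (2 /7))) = -119 /550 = -0.22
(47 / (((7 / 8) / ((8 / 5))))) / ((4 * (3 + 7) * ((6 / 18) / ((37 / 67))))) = 41736 / 11725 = 3.56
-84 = -84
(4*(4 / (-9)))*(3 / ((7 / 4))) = -64 / 21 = -3.05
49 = 49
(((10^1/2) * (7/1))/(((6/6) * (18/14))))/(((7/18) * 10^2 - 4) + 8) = 245/386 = 0.63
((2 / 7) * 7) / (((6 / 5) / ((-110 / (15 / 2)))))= -220 / 9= -24.44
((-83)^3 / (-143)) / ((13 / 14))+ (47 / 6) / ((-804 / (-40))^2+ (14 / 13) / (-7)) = 12608272338152 / 2927997501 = 4306.11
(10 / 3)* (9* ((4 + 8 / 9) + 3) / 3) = 710 / 9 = 78.89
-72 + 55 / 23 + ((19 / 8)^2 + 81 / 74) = -3424341 / 54464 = -62.87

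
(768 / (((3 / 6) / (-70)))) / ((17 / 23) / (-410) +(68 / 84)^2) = -447135897600 / 2717773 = -164522.90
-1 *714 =-714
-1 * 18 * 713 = -12834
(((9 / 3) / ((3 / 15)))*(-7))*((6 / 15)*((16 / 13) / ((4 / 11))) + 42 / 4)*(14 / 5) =-226527 / 65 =-3485.03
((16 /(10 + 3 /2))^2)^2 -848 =-236256592 /279841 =-844.25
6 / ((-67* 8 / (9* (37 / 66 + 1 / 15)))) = -1863 / 29480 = -0.06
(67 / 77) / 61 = 67 / 4697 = 0.01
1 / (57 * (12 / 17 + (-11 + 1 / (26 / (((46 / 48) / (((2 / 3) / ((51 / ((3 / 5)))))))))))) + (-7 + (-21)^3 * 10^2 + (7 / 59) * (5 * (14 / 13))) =-1601925292402919 / 1729742235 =-926106.36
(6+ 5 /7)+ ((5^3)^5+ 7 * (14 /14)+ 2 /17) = 3631591798521 /119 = 30517578138.83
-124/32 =-3.88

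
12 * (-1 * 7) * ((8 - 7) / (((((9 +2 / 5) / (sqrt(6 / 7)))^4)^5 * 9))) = -7688671875000000000000 / 111645061901724298056602371105742792390407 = -0.00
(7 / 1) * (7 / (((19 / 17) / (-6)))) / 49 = -102 / 19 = -5.37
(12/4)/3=1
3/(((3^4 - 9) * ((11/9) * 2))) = 0.02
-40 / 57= -0.70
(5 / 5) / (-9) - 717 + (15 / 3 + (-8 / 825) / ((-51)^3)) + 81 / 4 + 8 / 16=-302642151043 / 437748300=-691.36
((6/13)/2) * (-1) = -3/13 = -0.23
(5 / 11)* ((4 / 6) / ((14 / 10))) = 50 / 231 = 0.22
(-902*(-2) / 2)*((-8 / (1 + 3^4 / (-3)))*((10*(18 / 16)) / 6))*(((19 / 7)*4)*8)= 4113120 / 91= 45199.12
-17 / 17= -1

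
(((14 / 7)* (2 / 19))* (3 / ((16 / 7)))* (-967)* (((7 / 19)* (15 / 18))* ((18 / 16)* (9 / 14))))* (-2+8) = -8224335 / 23104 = -355.97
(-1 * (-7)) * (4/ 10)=14/ 5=2.80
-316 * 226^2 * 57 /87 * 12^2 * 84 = -3709363037184 /29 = -127909070247.72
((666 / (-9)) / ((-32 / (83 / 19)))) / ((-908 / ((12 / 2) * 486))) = -2238759 / 69008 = -32.44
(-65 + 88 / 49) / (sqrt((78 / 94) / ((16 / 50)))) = -6194 * sqrt(3666) / 9555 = -39.25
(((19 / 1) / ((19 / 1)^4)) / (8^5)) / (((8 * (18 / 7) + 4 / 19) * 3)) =7 / 98088124416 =0.00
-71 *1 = -71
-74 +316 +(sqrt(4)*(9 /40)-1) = 4829 /20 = 241.45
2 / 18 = 1 / 9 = 0.11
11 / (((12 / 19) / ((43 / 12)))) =8987 / 144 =62.41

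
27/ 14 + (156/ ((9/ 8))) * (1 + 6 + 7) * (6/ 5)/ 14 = 11783/ 70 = 168.33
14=14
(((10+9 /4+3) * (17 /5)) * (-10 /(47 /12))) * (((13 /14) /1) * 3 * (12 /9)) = -161772 /329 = -491.71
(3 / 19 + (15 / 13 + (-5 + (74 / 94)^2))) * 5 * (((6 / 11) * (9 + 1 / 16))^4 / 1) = -18733930877503125 / 2045047383808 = -9160.63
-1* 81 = -81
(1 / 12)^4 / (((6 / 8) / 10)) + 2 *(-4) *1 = -62203 / 7776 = -8.00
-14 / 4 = -7 / 2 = -3.50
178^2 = 31684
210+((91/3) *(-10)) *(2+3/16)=-10885/24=-453.54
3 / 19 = 0.16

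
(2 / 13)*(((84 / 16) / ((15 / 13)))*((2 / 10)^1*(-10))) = -7 / 5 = -1.40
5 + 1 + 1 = 7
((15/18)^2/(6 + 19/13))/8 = 325/27936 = 0.01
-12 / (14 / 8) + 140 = 133.14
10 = 10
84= 84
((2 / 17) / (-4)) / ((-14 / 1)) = 1 / 476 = 0.00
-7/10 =-0.70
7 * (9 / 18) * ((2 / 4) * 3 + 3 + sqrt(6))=24.32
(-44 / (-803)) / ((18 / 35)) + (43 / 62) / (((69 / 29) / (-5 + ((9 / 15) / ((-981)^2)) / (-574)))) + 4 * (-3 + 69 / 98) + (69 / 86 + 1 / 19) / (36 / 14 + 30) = -656598622772167252717 / 62483592342413644920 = -10.51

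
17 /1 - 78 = -61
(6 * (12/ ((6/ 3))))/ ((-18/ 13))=-26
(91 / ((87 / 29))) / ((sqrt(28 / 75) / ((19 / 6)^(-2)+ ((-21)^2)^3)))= 670834010535*sqrt(21) / 722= 4257822205.02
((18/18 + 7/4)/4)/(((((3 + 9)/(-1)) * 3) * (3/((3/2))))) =-11/1152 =-0.01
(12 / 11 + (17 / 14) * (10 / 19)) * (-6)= -15186 / 1463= -10.38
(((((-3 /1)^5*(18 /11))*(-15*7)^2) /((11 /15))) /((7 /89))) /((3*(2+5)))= -437946750 /121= -3619394.63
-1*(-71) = 71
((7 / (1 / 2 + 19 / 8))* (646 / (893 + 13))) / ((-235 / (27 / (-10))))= 81396 / 4080775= 0.02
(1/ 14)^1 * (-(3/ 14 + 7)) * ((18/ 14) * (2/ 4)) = -909/ 2744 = -0.33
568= 568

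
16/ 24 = 2/ 3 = 0.67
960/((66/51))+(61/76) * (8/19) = 2947102/3971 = 742.16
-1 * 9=-9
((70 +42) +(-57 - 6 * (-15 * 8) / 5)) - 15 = 184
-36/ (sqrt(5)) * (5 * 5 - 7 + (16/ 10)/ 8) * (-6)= 19656 * sqrt(5)/ 25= 1758.09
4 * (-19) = -76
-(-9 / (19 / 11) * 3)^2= -88209 / 361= -244.35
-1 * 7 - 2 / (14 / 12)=-61 / 7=-8.71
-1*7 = -7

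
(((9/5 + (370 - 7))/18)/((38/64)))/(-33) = -512/495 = -1.03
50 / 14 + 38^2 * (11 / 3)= 111263 / 21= 5298.24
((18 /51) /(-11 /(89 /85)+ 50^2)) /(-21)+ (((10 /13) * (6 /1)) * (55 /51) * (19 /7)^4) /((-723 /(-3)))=31761838319318 /28333657089465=1.12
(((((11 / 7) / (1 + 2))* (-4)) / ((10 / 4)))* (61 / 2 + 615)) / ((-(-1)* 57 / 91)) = -738452 / 855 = -863.69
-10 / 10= -1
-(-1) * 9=9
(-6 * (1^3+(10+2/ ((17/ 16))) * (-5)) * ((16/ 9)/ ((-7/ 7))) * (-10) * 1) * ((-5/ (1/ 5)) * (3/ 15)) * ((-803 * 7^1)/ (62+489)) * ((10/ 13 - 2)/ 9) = -43460.54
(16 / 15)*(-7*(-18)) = 672 / 5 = 134.40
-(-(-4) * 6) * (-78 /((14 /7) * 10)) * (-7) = -3276 /5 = -655.20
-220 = -220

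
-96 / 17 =-5.65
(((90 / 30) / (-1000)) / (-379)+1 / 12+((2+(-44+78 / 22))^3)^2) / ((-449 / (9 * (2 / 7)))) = -19539971397654766625397 / 1055139074258500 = -18518858.67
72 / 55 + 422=423.31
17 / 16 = 1.06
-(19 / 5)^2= -361 / 25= -14.44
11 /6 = 1.83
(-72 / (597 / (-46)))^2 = 1218816 / 39601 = 30.78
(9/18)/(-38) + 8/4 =151/76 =1.99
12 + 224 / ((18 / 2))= 332 / 9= 36.89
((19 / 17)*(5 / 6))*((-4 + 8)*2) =380 / 51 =7.45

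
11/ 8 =1.38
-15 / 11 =-1.36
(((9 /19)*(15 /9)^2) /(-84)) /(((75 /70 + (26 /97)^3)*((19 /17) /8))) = -1551544100 /15092860197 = -0.10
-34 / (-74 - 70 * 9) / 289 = 1 / 5984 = 0.00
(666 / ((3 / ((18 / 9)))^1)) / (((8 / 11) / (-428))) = -261294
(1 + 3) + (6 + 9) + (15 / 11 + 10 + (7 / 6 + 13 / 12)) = 1435 / 44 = 32.61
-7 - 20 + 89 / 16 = -21.44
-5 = -5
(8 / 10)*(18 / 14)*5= 36 / 7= 5.14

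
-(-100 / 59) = 100 / 59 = 1.69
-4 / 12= -1 / 3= -0.33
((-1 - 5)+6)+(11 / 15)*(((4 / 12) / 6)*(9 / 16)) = 11 / 480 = 0.02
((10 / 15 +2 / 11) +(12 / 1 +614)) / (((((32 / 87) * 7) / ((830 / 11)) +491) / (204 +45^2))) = 554922946290 / 195016657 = 2845.52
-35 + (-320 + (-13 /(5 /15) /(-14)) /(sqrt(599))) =-355 + 39 * sqrt(599) /8386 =-354.89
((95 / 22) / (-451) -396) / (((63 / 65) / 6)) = -255398455 / 104181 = -2451.49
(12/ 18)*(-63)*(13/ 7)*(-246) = 19188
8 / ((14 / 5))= 20 / 7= 2.86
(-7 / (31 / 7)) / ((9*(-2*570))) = 49 / 318060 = 0.00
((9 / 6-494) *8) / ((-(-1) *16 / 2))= -492.50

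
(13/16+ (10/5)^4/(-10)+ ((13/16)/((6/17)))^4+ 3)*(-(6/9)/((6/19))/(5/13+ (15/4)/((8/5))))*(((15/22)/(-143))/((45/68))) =4155978349951/24604806758400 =0.17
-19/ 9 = -2.11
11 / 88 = 1 / 8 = 0.12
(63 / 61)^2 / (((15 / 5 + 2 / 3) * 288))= 1323 / 1309792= 0.00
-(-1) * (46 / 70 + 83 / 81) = 4768 / 2835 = 1.68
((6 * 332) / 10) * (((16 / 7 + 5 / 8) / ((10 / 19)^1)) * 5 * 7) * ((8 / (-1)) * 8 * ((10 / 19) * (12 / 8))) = -1948176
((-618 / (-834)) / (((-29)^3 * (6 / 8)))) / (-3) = 412 / 30510639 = 0.00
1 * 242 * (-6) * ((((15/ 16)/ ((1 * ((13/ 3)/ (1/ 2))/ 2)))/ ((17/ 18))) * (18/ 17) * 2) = -2646270/ 3757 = -704.36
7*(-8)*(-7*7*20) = 54880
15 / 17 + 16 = 287 / 17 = 16.88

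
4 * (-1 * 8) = -32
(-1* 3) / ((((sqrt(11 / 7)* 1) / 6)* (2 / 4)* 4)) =-9* sqrt(77) / 11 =-7.18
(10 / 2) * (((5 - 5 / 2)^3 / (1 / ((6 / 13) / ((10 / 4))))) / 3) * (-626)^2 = 1884019.23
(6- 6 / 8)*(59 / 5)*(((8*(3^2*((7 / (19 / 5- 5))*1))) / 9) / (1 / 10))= -28910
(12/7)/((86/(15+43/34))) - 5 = -3418/731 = -4.68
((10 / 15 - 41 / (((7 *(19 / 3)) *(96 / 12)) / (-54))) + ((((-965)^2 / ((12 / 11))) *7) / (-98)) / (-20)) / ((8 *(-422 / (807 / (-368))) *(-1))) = -10494610249 / 5287518208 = -1.98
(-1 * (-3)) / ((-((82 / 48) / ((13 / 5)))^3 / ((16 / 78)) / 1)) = -18690048 / 8615125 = -2.17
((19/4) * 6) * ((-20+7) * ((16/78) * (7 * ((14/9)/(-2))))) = 3724/9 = 413.78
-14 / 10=-7 / 5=-1.40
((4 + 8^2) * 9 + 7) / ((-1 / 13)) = -8047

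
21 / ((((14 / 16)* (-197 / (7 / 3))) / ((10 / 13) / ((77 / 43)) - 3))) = 20584 / 28171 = 0.73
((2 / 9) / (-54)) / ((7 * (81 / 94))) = -94 / 137781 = -0.00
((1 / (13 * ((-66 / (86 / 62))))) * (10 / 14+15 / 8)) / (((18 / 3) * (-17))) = 6235 / 151927776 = 0.00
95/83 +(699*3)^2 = 364985042/83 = 4397410.14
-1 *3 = -3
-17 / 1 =-17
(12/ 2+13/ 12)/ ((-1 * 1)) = -85/ 12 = -7.08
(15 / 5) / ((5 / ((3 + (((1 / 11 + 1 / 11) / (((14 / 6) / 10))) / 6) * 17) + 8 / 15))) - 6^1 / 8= 20749 / 7700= 2.69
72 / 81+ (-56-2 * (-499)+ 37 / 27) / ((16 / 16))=25495 / 27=944.26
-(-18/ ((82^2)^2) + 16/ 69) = -361696787/ 1559820072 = -0.23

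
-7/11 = -0.64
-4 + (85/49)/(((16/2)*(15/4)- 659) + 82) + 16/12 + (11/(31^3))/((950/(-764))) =-2.67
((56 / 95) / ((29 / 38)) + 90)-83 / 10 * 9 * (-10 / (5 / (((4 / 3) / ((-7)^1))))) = 12650 / 203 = 62.32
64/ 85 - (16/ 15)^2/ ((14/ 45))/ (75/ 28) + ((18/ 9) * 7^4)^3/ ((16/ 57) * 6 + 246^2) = 3353050702202314/ 1832551125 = 1829717.41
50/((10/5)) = 25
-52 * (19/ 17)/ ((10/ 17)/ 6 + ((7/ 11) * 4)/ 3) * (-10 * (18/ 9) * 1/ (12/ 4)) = 217360/ 531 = 409.34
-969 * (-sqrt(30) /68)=57 * sqrt(30) /4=78.05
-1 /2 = -0.50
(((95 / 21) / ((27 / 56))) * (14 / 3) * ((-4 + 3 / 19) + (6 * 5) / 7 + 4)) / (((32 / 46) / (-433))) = -9809615 / 81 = -121106.36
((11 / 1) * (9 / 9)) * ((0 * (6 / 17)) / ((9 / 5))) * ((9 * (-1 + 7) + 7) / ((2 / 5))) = 0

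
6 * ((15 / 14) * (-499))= -3207.86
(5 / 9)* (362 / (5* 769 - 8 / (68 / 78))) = 30770 / 586881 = 0.05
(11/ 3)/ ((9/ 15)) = 6.11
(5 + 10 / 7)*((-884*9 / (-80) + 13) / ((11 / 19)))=384579 / 308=1248.63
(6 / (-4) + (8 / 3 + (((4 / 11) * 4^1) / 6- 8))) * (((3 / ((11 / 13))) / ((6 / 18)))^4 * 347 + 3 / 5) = -29271674.10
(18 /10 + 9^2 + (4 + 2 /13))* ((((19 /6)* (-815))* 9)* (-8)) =210050928 /13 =16157763.69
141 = 141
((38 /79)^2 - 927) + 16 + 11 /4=-22667777 /24964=-908.02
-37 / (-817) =37 / 817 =0.05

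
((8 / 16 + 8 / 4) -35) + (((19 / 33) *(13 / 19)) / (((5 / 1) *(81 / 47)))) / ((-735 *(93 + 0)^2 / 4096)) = -5522502861187 / 169923010950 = -32.50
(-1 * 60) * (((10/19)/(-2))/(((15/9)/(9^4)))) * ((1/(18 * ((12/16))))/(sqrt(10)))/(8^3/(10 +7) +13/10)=1487160 * sqrt(10)/101479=46.34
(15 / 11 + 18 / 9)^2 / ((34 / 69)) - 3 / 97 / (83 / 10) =760382091 / 33121814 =22.96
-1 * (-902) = 902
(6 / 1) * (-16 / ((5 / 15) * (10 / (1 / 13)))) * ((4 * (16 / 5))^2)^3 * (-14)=138538465099776 / 1015625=136407104.10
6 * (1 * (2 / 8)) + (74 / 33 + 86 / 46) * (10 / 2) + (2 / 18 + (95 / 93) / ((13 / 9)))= 41987591 / 1835262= 22.88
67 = 67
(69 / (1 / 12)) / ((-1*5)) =-828 / 5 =-165.60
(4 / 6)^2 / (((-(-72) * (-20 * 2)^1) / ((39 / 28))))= -0.00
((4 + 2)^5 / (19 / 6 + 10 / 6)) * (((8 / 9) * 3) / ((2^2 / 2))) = 62208 / 29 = 2145.10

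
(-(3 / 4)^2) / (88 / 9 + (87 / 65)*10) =-1053 / 43360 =-0.02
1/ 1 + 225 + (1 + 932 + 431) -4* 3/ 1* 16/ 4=1542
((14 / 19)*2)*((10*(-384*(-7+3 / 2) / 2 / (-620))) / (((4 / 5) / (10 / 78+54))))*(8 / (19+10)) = -104030080 / 222053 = -468.49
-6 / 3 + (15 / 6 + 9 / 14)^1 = 8 / 7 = 1.14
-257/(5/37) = -9509/5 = -1901.80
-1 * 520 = -520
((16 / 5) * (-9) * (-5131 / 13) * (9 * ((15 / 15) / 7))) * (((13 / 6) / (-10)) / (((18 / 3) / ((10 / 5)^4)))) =-211104 / 25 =-8444.16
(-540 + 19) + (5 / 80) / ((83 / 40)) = -86481 / 166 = -520.97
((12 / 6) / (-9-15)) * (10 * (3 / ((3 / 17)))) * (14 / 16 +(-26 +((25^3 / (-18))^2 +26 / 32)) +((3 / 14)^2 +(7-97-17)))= -10673013.40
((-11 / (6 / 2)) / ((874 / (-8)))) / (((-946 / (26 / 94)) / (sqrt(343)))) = -182*sqrt(7) / 2649531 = -0.00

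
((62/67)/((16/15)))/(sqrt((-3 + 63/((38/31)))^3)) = 2945*sqrt(69882)/302118276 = 0.00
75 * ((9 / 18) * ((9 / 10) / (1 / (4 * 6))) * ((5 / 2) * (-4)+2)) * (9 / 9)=-6480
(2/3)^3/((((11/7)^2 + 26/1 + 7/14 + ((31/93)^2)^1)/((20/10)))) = 1568/76947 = 0.02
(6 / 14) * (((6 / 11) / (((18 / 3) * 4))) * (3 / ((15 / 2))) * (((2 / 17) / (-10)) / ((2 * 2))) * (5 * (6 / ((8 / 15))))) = -27 / 41888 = -0.00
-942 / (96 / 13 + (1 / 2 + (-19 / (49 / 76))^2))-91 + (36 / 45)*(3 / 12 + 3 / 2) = -8267399476 / 91176235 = -90.67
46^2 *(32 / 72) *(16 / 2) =67712 / 9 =7523.56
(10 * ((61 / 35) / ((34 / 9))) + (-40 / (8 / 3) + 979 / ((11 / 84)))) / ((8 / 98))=1554714 / 17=91453.76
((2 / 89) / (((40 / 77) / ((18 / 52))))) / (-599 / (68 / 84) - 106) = -11781 / 665552680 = -0.00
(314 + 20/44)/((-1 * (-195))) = 1153/715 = 1.61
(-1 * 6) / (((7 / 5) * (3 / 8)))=-80 / 7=-11.43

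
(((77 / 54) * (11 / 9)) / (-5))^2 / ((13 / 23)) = 16500407 / 76763700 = 0.21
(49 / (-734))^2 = 2401 / 538756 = 0.00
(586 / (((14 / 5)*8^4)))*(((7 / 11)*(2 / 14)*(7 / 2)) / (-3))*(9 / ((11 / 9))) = -39555 / 991232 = -0.04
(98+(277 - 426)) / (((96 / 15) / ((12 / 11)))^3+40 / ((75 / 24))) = -172125 / 724672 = -0.24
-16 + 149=133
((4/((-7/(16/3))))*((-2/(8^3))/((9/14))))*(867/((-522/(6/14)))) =-289/21924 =-0.01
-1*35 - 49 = -84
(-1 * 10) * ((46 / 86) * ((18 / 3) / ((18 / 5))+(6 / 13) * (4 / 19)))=-300610 / 31863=-9.43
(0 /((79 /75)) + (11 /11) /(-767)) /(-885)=1 /678795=0.00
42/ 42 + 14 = 15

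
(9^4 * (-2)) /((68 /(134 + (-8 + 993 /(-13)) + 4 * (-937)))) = 315446319 /442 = 713679.45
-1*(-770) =770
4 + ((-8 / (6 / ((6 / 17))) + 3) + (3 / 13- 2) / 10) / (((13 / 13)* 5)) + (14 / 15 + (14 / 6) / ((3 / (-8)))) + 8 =714211 / 99450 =7.18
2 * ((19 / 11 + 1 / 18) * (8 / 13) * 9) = 2824 / 143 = 19.75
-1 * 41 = -41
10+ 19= 29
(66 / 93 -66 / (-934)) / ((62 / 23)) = 0.29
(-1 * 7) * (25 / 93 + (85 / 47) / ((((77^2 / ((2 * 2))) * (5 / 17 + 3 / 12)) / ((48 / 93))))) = -258873035 / 136982769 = -1.89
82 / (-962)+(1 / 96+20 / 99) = 193825 / 1523808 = 0.13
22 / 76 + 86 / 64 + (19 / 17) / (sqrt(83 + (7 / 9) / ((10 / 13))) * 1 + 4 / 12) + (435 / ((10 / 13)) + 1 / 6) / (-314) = -705399295 / 4084466784 + 19 * sqrt(75610) / 42789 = -0.05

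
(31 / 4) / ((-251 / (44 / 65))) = -341 / 16315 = -0.02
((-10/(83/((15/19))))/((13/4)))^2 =360000/420291001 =0.00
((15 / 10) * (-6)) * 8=-72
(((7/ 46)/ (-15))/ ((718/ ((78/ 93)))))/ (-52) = 7/ 30716040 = 0.00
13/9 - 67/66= 85/198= 0.43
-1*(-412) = 412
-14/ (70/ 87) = -87/ 5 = -17.40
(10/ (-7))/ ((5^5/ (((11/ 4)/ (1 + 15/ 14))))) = -11/ 18125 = -0.00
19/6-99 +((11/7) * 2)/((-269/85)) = -1093945/11298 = -96.83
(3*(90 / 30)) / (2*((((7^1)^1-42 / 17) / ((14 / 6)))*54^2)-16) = 153 / 192184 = 0.00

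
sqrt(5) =2.24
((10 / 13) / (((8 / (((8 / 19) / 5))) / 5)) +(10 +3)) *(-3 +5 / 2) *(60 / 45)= -6442 / 741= -8.69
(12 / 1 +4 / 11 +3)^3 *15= 72402135 / 1331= 54396.80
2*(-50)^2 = 5000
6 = 6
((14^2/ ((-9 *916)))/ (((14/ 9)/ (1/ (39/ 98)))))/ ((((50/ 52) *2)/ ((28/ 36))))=-2401/ 154575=-0.02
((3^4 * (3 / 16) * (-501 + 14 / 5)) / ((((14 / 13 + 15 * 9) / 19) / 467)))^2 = 4875146488513747082169 / 20027910400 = 243417630254.31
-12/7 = -1.71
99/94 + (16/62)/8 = 3163/2914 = 1.09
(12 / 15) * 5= 4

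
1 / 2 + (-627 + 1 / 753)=-943507 / 1506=-626.50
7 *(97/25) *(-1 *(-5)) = 679/5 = 135.80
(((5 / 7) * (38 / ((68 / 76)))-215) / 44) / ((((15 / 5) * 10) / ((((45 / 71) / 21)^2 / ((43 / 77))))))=-329625 / 1444508632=-0.00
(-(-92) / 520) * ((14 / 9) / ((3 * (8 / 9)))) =161 / 1560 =0.10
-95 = -95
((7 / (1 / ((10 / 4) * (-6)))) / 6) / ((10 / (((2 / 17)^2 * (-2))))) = 0.05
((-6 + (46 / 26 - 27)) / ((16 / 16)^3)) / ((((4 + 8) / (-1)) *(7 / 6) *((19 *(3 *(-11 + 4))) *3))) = -29 / 15561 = -0.00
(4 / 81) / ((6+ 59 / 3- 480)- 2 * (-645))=4 / 67689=0.00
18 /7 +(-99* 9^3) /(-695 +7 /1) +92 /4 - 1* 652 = -2511683 /4816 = -521.53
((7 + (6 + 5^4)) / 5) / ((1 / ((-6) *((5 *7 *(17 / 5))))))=-455532 / 5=-91106.40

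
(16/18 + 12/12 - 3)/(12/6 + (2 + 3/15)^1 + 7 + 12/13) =-0.09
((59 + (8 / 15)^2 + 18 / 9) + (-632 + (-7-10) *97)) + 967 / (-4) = -2215319 / 900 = -2461.47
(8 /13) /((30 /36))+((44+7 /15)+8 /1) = 2075 /39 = 53.21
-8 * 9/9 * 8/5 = -64/5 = -12.80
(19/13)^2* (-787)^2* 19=4248251971/169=25137585.63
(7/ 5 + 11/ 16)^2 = 27889/ 6400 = 4.36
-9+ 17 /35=-298 /35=-8.51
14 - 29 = -15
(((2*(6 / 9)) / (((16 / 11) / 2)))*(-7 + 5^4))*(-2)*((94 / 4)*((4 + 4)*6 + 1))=-2609299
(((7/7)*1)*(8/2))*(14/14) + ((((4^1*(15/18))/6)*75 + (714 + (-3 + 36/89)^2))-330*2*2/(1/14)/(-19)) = 785169038/451497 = 1739.03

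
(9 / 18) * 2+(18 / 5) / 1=23 / 5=4.60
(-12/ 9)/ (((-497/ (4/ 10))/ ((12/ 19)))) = 32/ 47215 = 0.00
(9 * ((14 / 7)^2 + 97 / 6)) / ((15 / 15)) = 181.50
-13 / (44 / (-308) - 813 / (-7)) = -13 / 116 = -0.11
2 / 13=0.15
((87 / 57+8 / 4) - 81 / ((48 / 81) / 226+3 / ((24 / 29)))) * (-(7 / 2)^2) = 31631531 / 137332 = 230.33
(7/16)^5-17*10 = -178241113/1048576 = -169.98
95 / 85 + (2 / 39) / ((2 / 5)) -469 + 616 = 98287 / 663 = 148.25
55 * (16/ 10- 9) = -407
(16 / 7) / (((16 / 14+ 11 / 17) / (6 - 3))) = 272 / 71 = 3.83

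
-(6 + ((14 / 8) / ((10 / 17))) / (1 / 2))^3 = -13651919 / 8000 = -1706.49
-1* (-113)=113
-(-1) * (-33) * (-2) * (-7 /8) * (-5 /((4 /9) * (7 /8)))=1485 /2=742.50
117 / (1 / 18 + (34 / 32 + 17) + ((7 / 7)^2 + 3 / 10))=84240 / 13981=6.03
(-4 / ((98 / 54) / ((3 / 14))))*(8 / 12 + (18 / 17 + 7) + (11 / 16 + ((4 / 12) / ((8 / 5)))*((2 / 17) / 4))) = -14823 / 3332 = -4.45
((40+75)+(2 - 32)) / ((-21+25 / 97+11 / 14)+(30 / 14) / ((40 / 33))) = -461720 / 98801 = -4.67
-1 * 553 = -553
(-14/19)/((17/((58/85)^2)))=-47096/2333675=-0.02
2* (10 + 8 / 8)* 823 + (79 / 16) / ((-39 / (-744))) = 473205 / 26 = 18200.19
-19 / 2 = -9.50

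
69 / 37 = 1.86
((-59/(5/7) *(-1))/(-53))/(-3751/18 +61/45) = 2478/329183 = 0.01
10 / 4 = 5 / 2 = 2.50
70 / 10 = 7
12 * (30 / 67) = 360 / 67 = 5.37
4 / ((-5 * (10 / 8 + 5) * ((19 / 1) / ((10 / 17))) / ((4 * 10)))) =-256 / 1615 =-0.16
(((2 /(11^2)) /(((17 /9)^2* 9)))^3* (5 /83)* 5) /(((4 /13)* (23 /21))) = 9950850 /81631084745773981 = 0.00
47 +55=102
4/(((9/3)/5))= 20/3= 6.67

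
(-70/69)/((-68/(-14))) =-245/1173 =-0.21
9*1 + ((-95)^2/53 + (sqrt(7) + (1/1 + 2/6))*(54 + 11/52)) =2819*sqrt(7)/52 + 519985/2067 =395.00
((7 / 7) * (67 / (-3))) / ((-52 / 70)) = 2345 / 78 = 30.06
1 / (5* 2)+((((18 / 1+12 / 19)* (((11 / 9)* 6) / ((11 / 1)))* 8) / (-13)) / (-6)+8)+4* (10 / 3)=56087 / 2470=22.71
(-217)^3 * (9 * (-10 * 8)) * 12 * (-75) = -6621466824000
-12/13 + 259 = 3355/13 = 258.08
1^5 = 1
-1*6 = -6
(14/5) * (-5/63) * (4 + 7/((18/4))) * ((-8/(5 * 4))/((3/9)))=40/27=1.48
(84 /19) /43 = 84 /817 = 0.10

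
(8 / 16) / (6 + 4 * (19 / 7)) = 7 / 236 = 0.03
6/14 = 3/7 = 0.43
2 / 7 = 0.29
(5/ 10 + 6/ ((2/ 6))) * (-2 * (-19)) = 703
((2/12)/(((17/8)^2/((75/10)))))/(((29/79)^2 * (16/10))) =312050/243049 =1.28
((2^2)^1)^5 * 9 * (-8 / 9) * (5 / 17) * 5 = -204800 / 17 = -12047.06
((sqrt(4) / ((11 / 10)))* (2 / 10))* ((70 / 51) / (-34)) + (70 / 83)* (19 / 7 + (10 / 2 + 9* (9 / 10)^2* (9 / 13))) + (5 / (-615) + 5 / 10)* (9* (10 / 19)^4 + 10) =2933578366848163 / 183277956157010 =16.01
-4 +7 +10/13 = 49/13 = 3.77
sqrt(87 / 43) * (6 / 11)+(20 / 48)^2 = 0.95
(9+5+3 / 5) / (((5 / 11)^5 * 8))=11756723 / 125000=94.05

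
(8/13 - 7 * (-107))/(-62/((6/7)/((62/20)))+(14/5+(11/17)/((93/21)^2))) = -4776121950/1410636773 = -3.39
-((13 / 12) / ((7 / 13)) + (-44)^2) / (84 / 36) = -162793 / 196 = -830.58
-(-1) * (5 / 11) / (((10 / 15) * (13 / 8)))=60 / 143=0.42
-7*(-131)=917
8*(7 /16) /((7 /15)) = 15 /2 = 7.50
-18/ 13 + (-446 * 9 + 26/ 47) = -2453062/ 611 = -4014.83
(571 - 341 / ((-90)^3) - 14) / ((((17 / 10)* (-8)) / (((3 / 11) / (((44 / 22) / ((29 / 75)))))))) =-11775546889 / 5452920000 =-2.16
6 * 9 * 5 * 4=1080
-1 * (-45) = 45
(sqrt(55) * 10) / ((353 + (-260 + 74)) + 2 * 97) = 10 * sqrt(55) / 361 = 0.21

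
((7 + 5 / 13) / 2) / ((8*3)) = 2 / 13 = 0.15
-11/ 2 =-5.50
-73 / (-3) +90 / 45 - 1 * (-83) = 328 / 3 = 109.33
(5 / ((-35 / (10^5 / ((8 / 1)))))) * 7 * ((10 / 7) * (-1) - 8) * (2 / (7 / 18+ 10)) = 2700000 / 119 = 22689.08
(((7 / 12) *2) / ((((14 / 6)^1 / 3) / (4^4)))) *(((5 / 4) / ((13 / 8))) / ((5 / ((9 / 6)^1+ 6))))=5760 / 13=443.08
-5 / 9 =-0.56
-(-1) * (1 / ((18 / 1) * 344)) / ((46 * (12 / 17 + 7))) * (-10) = -85 / 18656496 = -0.00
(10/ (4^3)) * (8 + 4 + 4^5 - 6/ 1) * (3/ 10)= 1545/ 32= 48.28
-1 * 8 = -8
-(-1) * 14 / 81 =14 / 81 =0.17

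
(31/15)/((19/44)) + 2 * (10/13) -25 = -69193/3705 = -18.68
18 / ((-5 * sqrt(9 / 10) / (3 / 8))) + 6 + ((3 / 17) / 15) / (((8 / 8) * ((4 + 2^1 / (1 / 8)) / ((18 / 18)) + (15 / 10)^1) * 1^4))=4.58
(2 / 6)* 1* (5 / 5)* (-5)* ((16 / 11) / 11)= -80 / 363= -0.22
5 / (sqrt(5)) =sqrt(5) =2.24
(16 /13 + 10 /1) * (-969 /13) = -141474 /169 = -837.12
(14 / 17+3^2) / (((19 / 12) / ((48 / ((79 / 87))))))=8368704 / 25517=327.97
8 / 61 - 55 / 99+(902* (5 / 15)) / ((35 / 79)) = 13032059 / 19215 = 678.22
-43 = -43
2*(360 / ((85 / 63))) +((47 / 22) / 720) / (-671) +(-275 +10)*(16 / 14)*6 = -1623375964633 / 1264808160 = -1283.50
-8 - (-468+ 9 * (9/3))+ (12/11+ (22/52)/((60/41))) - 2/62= 231055631/531960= 434.35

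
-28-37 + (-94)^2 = 8771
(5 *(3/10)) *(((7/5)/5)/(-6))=-7/100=-0.07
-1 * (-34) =34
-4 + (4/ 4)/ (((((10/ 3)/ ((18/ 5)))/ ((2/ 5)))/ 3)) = -338/ 125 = -2.70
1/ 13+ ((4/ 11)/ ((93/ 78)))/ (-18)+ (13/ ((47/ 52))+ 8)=42084115/ 1875159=22.44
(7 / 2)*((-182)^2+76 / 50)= 2898483 / 25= 115939.32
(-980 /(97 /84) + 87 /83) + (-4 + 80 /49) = -335315845 /394499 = -849.98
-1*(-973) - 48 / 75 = 24309 / 25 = 972.36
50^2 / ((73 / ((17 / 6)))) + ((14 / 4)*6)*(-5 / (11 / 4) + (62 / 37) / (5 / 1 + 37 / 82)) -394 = -4365332396 / 13280817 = -328.69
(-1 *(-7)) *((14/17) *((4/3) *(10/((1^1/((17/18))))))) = 1960/27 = 72.59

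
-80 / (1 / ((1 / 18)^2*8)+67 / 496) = -7936 / 4031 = -1.97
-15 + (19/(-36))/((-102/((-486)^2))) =41043/34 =1207.15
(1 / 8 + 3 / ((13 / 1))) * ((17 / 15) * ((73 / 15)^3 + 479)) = 630774409 / 2632500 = 239.61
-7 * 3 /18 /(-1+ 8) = -1 /6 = -0.17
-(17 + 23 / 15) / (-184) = 139 / 1380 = 0.10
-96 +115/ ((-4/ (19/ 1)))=-2569/ 4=-642.25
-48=-48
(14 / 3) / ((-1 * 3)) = -14 / 9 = -1.56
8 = 8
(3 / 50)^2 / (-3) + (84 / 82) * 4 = 419877 / 102500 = 4.10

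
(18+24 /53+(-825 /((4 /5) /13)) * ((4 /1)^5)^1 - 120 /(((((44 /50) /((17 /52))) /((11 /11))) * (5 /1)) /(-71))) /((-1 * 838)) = 104039574321 /6351202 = 16381.08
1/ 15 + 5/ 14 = 89/ 210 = 0.42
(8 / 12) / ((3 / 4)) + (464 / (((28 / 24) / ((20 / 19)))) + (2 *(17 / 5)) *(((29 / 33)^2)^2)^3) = 466926299436960575256082 / 1109146527443734999065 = 420.98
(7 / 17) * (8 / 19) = 56 / 323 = 0.17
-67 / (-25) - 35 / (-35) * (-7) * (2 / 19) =923 / 475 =1.94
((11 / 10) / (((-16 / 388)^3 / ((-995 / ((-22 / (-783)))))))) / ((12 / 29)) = 1374696365463 / 1024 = 1342476919.40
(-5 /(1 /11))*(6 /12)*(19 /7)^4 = -7167655 /4802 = -1492.64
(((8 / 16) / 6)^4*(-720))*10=-25 / 72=-0.35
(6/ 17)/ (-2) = -3/ 17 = -0.18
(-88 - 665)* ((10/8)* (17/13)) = -64005/52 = -1230.87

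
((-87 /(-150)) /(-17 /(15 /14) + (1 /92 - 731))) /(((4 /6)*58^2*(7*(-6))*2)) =69 /16737934640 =0.00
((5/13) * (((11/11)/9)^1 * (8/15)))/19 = 8/6669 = 0.00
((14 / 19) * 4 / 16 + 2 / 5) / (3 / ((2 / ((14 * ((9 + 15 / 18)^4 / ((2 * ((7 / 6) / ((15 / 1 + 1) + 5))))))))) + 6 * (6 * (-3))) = 0.00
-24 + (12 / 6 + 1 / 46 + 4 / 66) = -33271 / 1518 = -21.92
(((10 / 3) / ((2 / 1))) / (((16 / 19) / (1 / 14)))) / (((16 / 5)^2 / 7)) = 0.10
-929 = -929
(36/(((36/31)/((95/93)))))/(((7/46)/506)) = 2211220/21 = 105296.19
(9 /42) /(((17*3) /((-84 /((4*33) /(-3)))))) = 3 /374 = 0.01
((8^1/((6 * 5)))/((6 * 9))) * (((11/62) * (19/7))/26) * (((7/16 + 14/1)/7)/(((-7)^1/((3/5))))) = -2299/142178400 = -0.00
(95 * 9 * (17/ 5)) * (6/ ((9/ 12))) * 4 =93024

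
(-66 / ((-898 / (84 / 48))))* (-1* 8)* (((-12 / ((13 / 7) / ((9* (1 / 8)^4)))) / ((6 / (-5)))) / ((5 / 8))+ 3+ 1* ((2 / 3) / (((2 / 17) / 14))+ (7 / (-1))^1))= -57928409 / 747136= -77.53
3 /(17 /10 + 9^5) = 30 /590507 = 0.00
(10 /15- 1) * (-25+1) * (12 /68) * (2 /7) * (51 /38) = 72 /133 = 0.54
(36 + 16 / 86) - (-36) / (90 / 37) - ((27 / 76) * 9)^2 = 50620977 / 1241840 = 40.76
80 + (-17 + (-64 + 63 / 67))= -4 / 67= -0.06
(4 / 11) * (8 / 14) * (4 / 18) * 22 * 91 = 832 / 9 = 92.44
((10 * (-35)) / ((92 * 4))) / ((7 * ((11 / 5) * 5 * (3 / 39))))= -325 / 2024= -0.16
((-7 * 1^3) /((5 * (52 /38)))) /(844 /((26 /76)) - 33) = -133 /316430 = -0.00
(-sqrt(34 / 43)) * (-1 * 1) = sqrt(1462) / 43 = 0.89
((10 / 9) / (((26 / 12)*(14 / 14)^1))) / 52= 5 / 507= 0.01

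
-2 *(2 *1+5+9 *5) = -104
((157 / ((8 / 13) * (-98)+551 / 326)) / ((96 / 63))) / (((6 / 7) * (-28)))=2328781 / 31797888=0.07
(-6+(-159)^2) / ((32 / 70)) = 884625 / 16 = 55289.06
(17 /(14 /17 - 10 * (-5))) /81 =289 /69984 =0.00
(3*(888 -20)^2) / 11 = 2260272 / 11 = 205479.27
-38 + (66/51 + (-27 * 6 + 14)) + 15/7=-21725/119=-182.56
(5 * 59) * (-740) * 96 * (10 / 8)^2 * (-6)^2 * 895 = -1055043900000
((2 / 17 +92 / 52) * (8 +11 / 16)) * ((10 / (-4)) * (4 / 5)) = -57963 / 1768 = -32.78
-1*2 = -2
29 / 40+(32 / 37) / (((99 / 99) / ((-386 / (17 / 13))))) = -6404799 / 25160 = -254.56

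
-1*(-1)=1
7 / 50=0.14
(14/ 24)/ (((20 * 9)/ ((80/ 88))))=7/ 2376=0.00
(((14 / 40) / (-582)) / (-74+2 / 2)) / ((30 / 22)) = 77 / 12745800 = 0.00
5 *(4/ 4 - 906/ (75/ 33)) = -1988.20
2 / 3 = 0.67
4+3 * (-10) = -26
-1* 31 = -31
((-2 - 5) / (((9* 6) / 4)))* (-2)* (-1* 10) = -280 / 27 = -10.37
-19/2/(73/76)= -722/73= -9.89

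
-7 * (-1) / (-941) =-7 / 941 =-0.01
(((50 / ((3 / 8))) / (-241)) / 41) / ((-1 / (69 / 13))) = 9200 / 128453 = 0.07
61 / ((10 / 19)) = 115.90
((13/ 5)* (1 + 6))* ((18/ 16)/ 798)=39/ 1520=0.03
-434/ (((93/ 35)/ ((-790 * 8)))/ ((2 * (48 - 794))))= -4620425600/ 3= -1540141866.67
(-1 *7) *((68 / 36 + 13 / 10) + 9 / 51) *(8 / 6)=-72086 / 2295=-31.41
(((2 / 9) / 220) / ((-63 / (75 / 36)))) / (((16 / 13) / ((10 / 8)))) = -325 / 9580032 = -0.00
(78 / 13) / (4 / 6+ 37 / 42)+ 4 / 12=821 / 195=4.21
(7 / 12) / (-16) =-7 / 192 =-0.04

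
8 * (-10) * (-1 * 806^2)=51970880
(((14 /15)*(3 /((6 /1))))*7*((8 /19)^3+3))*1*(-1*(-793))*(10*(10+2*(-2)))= 477886.15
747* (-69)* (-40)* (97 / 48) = 8332785 / 2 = 4166392.50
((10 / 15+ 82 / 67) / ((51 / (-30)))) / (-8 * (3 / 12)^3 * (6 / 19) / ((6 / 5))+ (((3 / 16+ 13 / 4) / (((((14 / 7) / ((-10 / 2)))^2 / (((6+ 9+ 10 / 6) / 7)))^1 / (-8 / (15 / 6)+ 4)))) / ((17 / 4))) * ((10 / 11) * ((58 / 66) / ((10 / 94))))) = -26685120 / 1734309673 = -0.02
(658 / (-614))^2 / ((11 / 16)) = 1.67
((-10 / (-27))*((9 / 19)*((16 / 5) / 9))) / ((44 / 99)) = 8 / 57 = 0.14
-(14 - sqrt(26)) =-14 + sqrt(26) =-8.90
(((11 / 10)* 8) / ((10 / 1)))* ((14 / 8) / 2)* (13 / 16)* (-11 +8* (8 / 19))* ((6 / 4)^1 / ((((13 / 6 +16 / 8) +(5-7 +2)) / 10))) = -17.19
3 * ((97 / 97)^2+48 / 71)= 357 / 71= 5.03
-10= -10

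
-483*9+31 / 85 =-369464 / 85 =-4346.64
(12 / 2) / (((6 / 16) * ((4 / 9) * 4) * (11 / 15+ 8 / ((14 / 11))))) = 945 / 737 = 1.28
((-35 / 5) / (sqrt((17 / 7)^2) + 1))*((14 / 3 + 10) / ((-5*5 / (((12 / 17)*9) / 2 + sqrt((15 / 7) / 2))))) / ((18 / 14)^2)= 3773*sqrt(210) / 72900 + 26411 / 11475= 3.05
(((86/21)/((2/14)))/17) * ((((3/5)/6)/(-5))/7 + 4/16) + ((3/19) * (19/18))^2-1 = -59491/107100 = -0.56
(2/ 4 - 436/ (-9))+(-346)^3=-745590367/ 18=-41421687.06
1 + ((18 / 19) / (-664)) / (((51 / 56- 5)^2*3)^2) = 1.00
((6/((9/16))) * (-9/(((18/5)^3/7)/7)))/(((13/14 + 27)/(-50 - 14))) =21952000/95013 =231.04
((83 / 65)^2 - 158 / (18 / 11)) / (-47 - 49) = 902381 / 912600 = 0.99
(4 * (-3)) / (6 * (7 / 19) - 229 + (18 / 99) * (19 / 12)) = 15048 / 284033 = 0.05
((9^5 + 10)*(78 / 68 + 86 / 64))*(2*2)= 80024945 / 136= 588418.71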